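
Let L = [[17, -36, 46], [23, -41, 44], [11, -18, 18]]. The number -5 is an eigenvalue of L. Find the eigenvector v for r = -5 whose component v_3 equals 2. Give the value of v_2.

L + 5I = [[22, -36, 46], [23, -36, 44], [11, -18, 23]].
Solving (L + 5I)v = 0 gives the eigenspace spanned by (4, 5, 2).
With v_3 = 2, v = (4, 5, 2), so v_2 = 5.

5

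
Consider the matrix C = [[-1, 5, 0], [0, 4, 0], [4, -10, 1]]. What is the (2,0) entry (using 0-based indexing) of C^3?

4

Characteristic polynomial: t^3 - 4t^2 - t + 4 = (t - 4)(t - 1)(t + 1), so the eigenvalues are -1, 1, 4.
t=-1: eigenvector (1, 0, -2).
t=4: eigenvector (1, 1, -2).
t=1: eigenvector (0, 0, 1).
P = [[1, 1, 0], [0, 1, 0], [-2, -2, 1]], D = diag(-1, 4, 1), P⁻¹ = [[1, -1, 0], [0, 1, 0], [2, 0, 1]].
C³ = P·diag(-1, 64, 1)·P⁻¹ = [[-1, 65, 0], [0, 64, 0], [4, -130, 1]].
The requested entry is 4.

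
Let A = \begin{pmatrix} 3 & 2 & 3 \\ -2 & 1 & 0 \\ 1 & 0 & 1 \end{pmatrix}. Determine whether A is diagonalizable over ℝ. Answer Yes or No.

Characteristic polynomial: p(s) = s^3 - 5s^2 + 8s - 4 = (s - 2)^2(s - 1).
s = 2 has algebraic multiplicity 2; rank(A − 2I) = 2, so geometric multiplicity = 1.
Geometric multiplicity < algebraic multiplicity, so A is not diagonalizable.

No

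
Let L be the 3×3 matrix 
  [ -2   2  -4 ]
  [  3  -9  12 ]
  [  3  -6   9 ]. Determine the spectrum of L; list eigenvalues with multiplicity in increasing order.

Characteristic polynomial: p(μ) = μ^3 + 2μ^2 - 3μ = μ(μ - 1)(μ + 3).
Roots (with multiplicity): -3, 0, 1.

-3, 0, 1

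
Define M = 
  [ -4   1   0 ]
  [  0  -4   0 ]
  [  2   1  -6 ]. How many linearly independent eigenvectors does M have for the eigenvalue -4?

1

M + 4I = [[0, 1, 0], [0, 0, 0], [2, 1, -2]].
This matrix has rank 2, so its null space has dimension 3 − 2 = 1.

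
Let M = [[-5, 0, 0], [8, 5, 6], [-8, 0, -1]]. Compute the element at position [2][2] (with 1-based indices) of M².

25

Characteristic polynomial: s^3 + s^2 - 25s - 25 = (s - 5)(s + 1)(s + 5), so the eigenvalues are -5, -1, 5.
s=-1: eigenvector (0, -1, 1).
s=5: eigenvector (0, 1, 0).
s=-5: eigenvector (1, -2, 2).
P = [[0, 0, 1], [-1, 1, -2], [1, 0, 2]], D = diag(-1, 5, -5), P⁻¹ = [[-2, 0, 1], [0, 1, 1], [1, 0, 0]].
M² = P·diag(1, 25, 25)·P⁻¹ = [[25, 0, 0], [-48, 25, 24], [48, 0, 1]].
The requested entry is 25.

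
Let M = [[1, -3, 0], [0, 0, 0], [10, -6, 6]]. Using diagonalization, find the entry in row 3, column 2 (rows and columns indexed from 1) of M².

Characteristic polynomial: μ^3 - 7μ^2 + 6μ = μ(μ - 6)(μ - 1), so the eigenvalues are 0, 1, 6.
μ=1: eigenvector (1, 0, -2).
μ=0: eigenvector (3, 1, -4).
μ=6: eigenvector (0, 0, 1).
P = [[1, 3, 0], [0, 1, 0], [-2, -4, 1]], D = diag(1, 0, 6), P⁻¹ = [[1, -3, 0], [0, 1, 0], [2, -2, 1]].
M² = P·diag(1, 0, 36)·P⁻¹ = [[1, -3, 0], [0, 0, 0], [70, -66, 36]].
The requested entry is -66.

-66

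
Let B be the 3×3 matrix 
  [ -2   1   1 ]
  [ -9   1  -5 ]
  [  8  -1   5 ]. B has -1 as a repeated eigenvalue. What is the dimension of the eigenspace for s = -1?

1

B + 1I = [[-1, 1, 1], [-9, 2, -5], [8, -1, 6]].
This matrix has rank 2, so its null space has dimension 3 − 2 = 1.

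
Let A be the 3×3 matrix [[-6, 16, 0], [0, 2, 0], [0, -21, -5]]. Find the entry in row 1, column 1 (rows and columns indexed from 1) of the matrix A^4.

1296

Characteristic polynomial: t^3 + 9t^2 + 8t - 60 = (t - 2)(t + 5)(t + 6), so the eigenvalues are -6, -5, 2.
t=-6: eigenvector (1, 0, 0).
t=-5: eigenvector (0, 0, 1).
t=2: eigenvector (2, 1, -3).
P = [[1, 0, 2], [0, 0, 1], [0, 1, -3]], D = diag(-6, -5, 2), P⁻¹ = [[1, -2, 0], [0, 3, 1], [0, 1, 0]].
A⁴ = P·diag(1296, 625, 16)·P⁻¹ = [[1296, -2560, 0], [0, 16, 0], [0, 1827, 625]].
The requested entry is 1296.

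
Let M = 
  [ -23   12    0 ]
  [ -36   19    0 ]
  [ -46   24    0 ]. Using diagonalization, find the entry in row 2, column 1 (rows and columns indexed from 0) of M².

-96

Characteristic polynomial: λ^3 + 4λ^2 - 5λ = λ(λ - 1)(λ + 5), so the eigenvalues are -5, 0, 1.
λ=1: eigenvector (-1, -2, -2).
λ=-5: eigenvector (2, 3, 4).
λ=0: eigenvector (0, 0, 1).
P = [[-1, 2, 0], [-2, 3, 0], [-2, 4, 1]], D = diag(1, -5, 0), P⁻¹ = [[3, -2, 0], [2, -1, 0], [-2, 0, 1]].
M² = P·diag(1, 25, 0)·P⁻¹ = [[97, -48, 0], [144, -71, 0], [194, -96, 0]].
The requested entry is -96.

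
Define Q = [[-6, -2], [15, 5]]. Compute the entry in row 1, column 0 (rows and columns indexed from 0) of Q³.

15

Characteristic polynomial: μ^2 + μ = μ(μ + 1), so the eigenvalues are -1, 0.
μ=-1: eigenvector (2, -5).
μ=0: eigenvector (1, -3).
P = [[2, 1], [-5, -3]], D = diag(-1, 0), P⁻¹ = [[3, 1], [-5, -2]].
Q³ = P·diag(-1, 0)·P⁻¹ = [[-6, -2], [15, 5]].
The requested entry is 15.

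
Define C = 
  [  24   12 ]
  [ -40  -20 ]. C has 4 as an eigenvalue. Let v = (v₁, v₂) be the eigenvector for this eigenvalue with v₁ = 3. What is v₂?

C − 4I = [[20, 12], [-40, -24]].
Solving (C − 4I)v = 0 gives the eigenspace spanned by (3, -5).
With v₁ = 3, v = (3, -5), so v₂ = -5.

-5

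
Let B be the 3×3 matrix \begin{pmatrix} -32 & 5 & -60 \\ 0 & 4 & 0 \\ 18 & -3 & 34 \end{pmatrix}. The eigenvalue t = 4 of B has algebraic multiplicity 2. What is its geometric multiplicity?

B − 4I = [[-36, 5, -60], [0, 0, 0], [18, -3, 30]].
This matrix has rank 2, so its null space has dimension 3 − 2 = 1.

1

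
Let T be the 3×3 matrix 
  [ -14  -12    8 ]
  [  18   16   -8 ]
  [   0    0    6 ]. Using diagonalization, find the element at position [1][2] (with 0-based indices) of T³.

Characteristic polynomial: λ^3 - 8λ^2 + 4λ + 48 = (λ - 6)(λ - 4)(λ + 2), so the eigenvalues are -2, 4, 6.
λ=4: eigenvector (-2, 3, 0).
λ=-2: eigenvector (-1, 1, 0).
λ=6: eigenvector (1, -1, 1).
P = [[-2, -1, 1], [3, 1, -1], [0, 0, 1]], D = diag(4, -2, 6), P⁻¹ = [[1, 1, 0], [-3, -2, 1], [0, 0, 1]].
T³ = P·diag(64, -8, 216)·P⁻¹ = [[-152, -144, 224], [216, 208, -224], [0, 0, 216]].
The requested entry is -224.

-224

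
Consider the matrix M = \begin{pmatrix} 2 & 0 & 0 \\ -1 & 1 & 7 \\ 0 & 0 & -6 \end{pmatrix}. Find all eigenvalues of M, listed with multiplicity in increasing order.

Characteristic polynomial: p(t) = t^3 + 3t^2 - 16t + 12 = (t - 2)(t - 1)(t + 6).
Roots (with multiplicity): -6, 1, 2.

-6, 1, 2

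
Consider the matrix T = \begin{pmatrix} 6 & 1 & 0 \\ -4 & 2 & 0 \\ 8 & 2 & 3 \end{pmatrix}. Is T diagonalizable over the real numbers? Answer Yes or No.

No

Characteristic polynomial: p(s) = s^3 - 11s^2 + 40s - 48 = (s - 4)^2(s - 3).
s = 4 has algebraic multiplicity 2; rank(T − 4I) = 2, so geometric multiplicity = 1.
Geometric multiplicity < algebraic multiplicity, so T is not diagonalizable.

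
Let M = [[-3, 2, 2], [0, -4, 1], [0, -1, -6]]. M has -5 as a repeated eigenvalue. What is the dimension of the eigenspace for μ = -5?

M + 5I = [[2, 2, 2], [0, 1, 1], [0, -1, -1]].
This matrix has rank 2, so its null space has dimension 3 − 2 = 1.

1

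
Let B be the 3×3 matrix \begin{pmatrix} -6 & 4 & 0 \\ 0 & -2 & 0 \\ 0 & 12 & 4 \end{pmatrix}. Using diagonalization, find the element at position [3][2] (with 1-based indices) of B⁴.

Characteristic polynomial: t^3 + 4t^2 - 20t - 48 = (t - 4)(t + 2)(t + 6), so the eigenvalues are -6, -2, 4.
t=-6: eigenvector (1, 0, 0).
t=-2: eigenvector (1, 1, -2).
t=4: eigenvector (0, 0, 1).
P = [[1, 1, 0], [0, 1, 0], [0, -2, 1]], D = diag(-6, -2, 4), P⁻¹ = [[1, -1, 0], [0, 1, 0], [0, 2, 1]].
B⁴ = P·diag(1296, 16, 256)·P⁻¹ = [[1296, -1280, 0], [0, 16, 0], [0, 480, 256]].
The requested entry is 480.

480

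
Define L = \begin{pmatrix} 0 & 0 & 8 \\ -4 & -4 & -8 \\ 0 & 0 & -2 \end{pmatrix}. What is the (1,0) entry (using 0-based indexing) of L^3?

-64

Characteristic polynomial: r^3 + 6r^2 + 8r = r(r + 2)(r + 4), so the eigenvalues are -4, -2, 0.
r=-4: eigenvector (0, 1, 0).
r=0: eigenvector (1, -1, 0).
r=-2: eigenvector (-4, 4, 1).
P = [[0, 1, -4], [1, -1, 4], [0, 0, 1]], D = diag(-4, 0, -2), P⁻¹ = [[1, 1, 0], [1, 0, 4], [0, 0, 1]].
L³ = P·diag(-64, 0, -8)·P⁻¹ = [[0, 0, 32], [-64, -64, -32], [0, 0, -8]].
The requested entry is -64.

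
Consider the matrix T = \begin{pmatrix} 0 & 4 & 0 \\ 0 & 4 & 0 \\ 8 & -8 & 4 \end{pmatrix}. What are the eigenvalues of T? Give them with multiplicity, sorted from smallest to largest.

Characteristic polynomial: p(s) = s^3 - 8s^2 + 16s = s(s - 4)^2.
Roots (with multiplicity): 0, 4, 4.

0, 4, 4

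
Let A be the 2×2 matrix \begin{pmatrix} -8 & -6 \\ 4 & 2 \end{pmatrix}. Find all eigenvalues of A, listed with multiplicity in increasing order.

-4, -2

Characteristic polynomial: p(μ) = μ^2 + 6μ + 8 = (μ + 2)(μ + 4).
Roots (with multiplicity): -4, -2.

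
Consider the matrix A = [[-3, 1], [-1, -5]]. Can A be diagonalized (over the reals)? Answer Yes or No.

No

Characteristic polynomial: p(λ) = λ^2 + 8λ + 16 = (λ + 4)^2.
λ = -4 has algebraic multiplicity 2; rank(A + 4I) = 1, so geometric multiplicity = 1.
Geometric multiplicity < algebraic multiplicity, so A is not diagonalizable.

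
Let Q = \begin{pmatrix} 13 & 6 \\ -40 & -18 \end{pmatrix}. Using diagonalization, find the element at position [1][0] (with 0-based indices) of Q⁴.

Characteristic polynomial: r^2 + 5r + 6 = (r + 2)(r + 3), so the eigenvalues are -3, -2.
r=-3: eigenvector (3, -8).
r=-2: eigenvector (2, -5).
P = [[3, 2], [-8, -5]], D = diag(-3, -2), P⁻¹ = [[-5, -2], [8, 3]].
Q⁴ = P·diag(81, 16)·P⁻¹ = [[-959, -390], [2600, 1056]].
The requested entry is 2600.

2600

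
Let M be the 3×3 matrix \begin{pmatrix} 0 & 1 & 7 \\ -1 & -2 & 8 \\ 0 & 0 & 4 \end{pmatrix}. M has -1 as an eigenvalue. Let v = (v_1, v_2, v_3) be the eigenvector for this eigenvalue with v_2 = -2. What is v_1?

2

M + 1I = [[1, 1, 7], [-1, -1, 8], [0, 0, 5]].
Solving (M + 1I)v = 0 gives the eigenspace spanned by (2, -2, 0).
With v_2 = -2, v = (2, -2, 0), so v_1 = 2.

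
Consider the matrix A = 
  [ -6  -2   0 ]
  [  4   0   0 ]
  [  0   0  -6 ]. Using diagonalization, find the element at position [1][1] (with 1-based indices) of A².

Characteristic polynomial: t^3 + 12t^2 + 44t + 48 = (t + 2)(t + 4)(t + 6), so the eigenvalues are -6, -4, -2.
t=-2: eigenvector (1, -2, 0).
t=-6: eigenvector (0, 0, 1).
t=-4: eigenvector (1, -1, 0).
P = [[1, 0, 1], [-2, 0, -1], [0, 1, 0]], D = diag(-2, -6, -4), P⁻¹ = [[-1, -1, 0], [0, 0, 1], [2, 1, 0]].
A² = P·diag(4, 36, 16)·P⁻¹ = [[28, 12, 0], [-24, -8, 0], [0, 0, 36]].
The requested entry is 28.

28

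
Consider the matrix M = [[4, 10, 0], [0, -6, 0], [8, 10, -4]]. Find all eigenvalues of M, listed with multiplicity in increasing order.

Characteristic polynomial: p(t) = t^3 + 6t^2 - 16t - 96 = (t - 4)(t + 4)(t + 6).
Roots (with multiplicity): -6, -4, 4.

-6, -4, 4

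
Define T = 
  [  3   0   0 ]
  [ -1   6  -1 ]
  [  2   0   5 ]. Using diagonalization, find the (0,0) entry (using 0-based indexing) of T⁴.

81

Characteristic polynomial: r^3 - 14r^2 + 63r - 90 = (r - 6)(r - 5)(r - 3), so the eigenvalues are 3, 5, 6.
r=3: eigenvector (1, 0, -1).
r=6: eigenvector (0, 1, 0).
r=5: eigenvector (0, 1, 1).
P = [[1, 0, 0], [0, 1, 1], [-1, 0, 1]], D = diag(3, 6, 5), P⁻¹ = [[1, 0, 0], [-1, 1, -1], [1, 0, 1]].
T⁴ = P·diag(81, 1296, 625)·P⁻¹ = [[81, 0, 0], [-671, 1296, -671], [544, 0, 625]].
The requested entry is 81.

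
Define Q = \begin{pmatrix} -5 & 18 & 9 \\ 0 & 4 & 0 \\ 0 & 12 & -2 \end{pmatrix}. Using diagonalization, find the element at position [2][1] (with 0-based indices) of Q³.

Characteristic polynomial: s^3 + 3s^2 - 18s - 40 = (s - 4)(s + 2)(s + 5), so the eigenvalues are -5, -2, 4.
s=-5: eigenvector (1, 0, 0).
s=4: eigenvector (4, 1, 2).
s=-2: eigenvector (3, 0, 1).
P = [[1, 4, 3], [0, 1, 0], [0, 2, 1]], D = diag(-5, 4, -2), P⁻¹ = [[1, 2, -3], [0, 1, 0], [0, -2, 1]].
Q³ = P·diag(-125, 64, -8)·P⁻¹ = [[-125, 54, 351], [0, 64, 0], [0, 144, -8]].
The requested entry is 144.

144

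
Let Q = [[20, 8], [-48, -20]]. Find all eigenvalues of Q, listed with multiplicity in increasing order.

Characteristic polynomial: p(r) = r^2 - 16 = (r - 4)(r + 4).
Roots (with multiplicity): -4, 4.

-4, 4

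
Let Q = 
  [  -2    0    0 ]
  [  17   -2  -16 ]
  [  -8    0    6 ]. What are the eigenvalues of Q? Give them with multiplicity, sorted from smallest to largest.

Characteristic polynomial: p(r) = r^3 - 2r^2 - 20r - 24 = (r - 6)(r + 2)^2.
Roots (with multiplicity): -2, -2, 6.

-2, -2, 6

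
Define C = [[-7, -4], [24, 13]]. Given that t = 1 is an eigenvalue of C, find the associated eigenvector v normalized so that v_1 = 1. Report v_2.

C − 1I = [[-8, -4], [24, 12]].
Solving (C − 1I)v = 0 gives the eigenspace spanned by (1, -2).
With v_1 = 1, v = (1, -2), so v_2 = -2.

-2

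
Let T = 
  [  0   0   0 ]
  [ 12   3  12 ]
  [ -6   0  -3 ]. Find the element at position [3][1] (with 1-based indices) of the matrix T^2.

18

Characteristic polynomial: μ^3 - 9μ = μ(μ - 3)(μ + 3), so the eigenvalues are -3, 0, 3.
μ=0: eigenvector (1, 4, -2).
μ=3: eigenvector (0, 1, 0).
μ=-3: eigenvector (0, -2, 1).
P = [[1, 0, 0], [4, 1, -2], [-2, 0, 1]], D = diag(0, 3, -3), P⁻¹ = [[1, 0, 0], [0, 1, 2], [2, 0, 1]].
T² = P·diag(0, 9, 9)·P⁻¹ = [[0, 0, 0], [-36, 9, 0], [18, 0, 9]].
The requested entry is 18.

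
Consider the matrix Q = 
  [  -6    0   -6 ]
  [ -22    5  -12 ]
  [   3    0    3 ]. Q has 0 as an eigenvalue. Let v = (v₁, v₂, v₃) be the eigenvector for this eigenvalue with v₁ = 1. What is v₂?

Q = [[-6, 0, -6], [-22, 5, -12], [3, 0, 3]].
Solving (Q)v = 0 gives the eigenspace spanned by (1, 2, -1).
With v₁ = 1, v = (1, 2, -1), so v₂ = 2.

2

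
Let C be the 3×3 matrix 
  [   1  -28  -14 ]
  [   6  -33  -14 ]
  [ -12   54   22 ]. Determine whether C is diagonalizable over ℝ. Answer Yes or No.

Yes

Characteristic polynomial: p(r) = r^3 + 10r^2 + 19r - 30 = (r - 1)(r + 5)(r + 6).
All 3 eigenvalues are distinct, so C is diagonalizable.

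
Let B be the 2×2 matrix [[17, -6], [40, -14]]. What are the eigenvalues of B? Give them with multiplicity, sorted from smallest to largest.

Characteristic polynomial: p(λ) = λ^2 - 3λ + 2 = (λ - 2)(λ - 1).
Roots (with multiplicity): 1, 2.

1, 2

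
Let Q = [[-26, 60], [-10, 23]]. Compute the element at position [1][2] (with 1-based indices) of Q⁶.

Characteristic polynomial: λ^2 + 3λ + 2 = (λ + 1)(λ + 2), so the eigenvalues are -2, -1.
λ=-2: eigenvector (5, 2).
λ=-1: eigenvector (12, 5).
P = [[5, 12], [2, 5]], D = diag(-2, -1), P⁻¹ = [[5, -12], [-2, 5]].
Q⁶ = P·diag(64, 1)·P⁻¹ = [[1576, -3780], [630, -1511]].
The requested entry is -3780.

-3780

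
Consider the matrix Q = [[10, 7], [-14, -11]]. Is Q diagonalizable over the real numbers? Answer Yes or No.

Characteristic polynomial: p(λ) = λ^2 + λ - 12 = (λ - 3)(λ + 4).
All 2 eigenvalues are distinct, so Q is diagonalizable.

Yes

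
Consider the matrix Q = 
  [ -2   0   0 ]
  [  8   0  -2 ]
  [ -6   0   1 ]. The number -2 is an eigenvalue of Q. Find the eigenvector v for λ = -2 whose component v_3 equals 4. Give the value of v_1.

2

Q + 2I = [[0, 0, 0], [8, 2, -2], [-6, 0, 3]].
Solving (Q + 2I)v = 0 gives the eigenspace spanned by (2, -4, 4).
With v_3 = 4, v = (2, -4, 4), so v_1 = 2.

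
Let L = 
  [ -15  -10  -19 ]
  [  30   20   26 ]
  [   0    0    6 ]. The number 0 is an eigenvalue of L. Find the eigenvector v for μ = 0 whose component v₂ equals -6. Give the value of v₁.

4

L = [[-15, -10, -19], [30, 20, 26], [0, 0, 6]].
Solving (L)v = 0 gives the eigenspace spanned by (4, -6, 0).
With v₂ = -6, v = (4, -6, 0), so v₁ = 4.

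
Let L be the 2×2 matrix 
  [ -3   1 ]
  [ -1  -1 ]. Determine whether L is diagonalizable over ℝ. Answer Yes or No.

Characteristic polynomial: p(s) = s^2 + 4s + 4 = (s + 2)^2.
s = -2 has algebraic multiplicity 2; rank(L + 2I) = 1, so geometric multiplicity = 1.
Geometric multiplicity < algebraic multiplicity, so L is not diagonalizable.

No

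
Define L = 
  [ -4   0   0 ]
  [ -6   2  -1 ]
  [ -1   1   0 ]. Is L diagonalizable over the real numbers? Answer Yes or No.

No

Characteristic polynomial: p(μ) = μ^3 + 2μ^2 - 7μ + 4 = (μ - 1)^2(μ + 4).
μ = 1 has algebraic multiplicity 2; rank(L − 1I) = 2, so geometric multiplicity = 1.
Geometric multiplicity < algebraic multiplicity, so L is not diagonalizable.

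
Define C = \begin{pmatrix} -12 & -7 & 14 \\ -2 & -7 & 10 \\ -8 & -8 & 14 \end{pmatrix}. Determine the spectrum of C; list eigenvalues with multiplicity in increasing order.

Characteristic polynomial: p(r) = r^3 + 5r^2 - 4r - 20 = (r - 2)(r + 2)(r + 5).
Roots (with multiplicity): -5, -2, 2.

-5, -2, 2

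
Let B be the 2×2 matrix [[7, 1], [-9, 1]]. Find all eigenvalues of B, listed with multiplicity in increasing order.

Characteristic polynomial: p(λ) = λ^2 - 8λ + 16 = (λ - 4)^2.
Roots (with multiplicity): 4, 4.

4, 4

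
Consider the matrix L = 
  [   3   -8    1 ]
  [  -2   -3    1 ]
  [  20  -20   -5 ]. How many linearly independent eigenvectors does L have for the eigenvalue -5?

1

L + 5I = [[8, -8, 1], [-2, 2, 1], [20, -20, 0]].
This matrix has rank 2, so its null space has dimension 3 − 2 = 1.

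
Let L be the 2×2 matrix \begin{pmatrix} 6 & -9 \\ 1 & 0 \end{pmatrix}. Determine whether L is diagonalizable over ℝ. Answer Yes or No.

Characteristic polynomial: p(t) = t^2 - 6t + 9 = (t - 3)^2.
t = 3 has algebraic multiplicity 2; rank(L − 3I) = 1, so geometric multiplicity = 1.
Geometric multiplicity < algebraic multiplicity, so L is not diagonalizable.

No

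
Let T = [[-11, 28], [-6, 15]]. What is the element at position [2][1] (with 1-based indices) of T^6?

Characteristic polynomial: λ^2 - 4λ + 3 = (λ - 3)(λ - 1), so the eigenvalues are 1, 3.
λ=1: eigenvector (7, 3).
λ=3: eigenvector (2, 1).
P = [[7, 2], [3, 1]], D = diag(1, 3), P⁻¹ = [[1, -2], [-3, 7]].
T⁶ = P·diag(1, 729)·P⁻¹ = [[-4367, 10192], [-2184, 5097]].
The requested entry is -2184.

-2184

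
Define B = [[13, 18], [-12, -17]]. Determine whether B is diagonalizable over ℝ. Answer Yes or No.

Characteristic polynomial: p(s) = s^2 + 4s - 5 = (s - 1)(s + 5).
All 2 eigenvalues are distinct, so B is diagonalizable.

Yes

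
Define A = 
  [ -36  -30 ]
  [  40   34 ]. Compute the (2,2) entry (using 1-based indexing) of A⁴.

Characteristic polynomial: t^2 + 2t - 24 = (t - 4)(t + 6), so the eigenvalues are -6, 4.
t=-6: eigenvector (1, -1).
t=4: eigenvector (-3, 4).
P = [[1, -3], [-1, 4]], D = diag(-6, 4), P⁻¹ = [[4, 3], [1, 1]].
A⁴ = P·diag(1296, 256)·P⁻¹ = [[4416, 3120], [-4160, -2864]].
The requested entry is -2864.

-2864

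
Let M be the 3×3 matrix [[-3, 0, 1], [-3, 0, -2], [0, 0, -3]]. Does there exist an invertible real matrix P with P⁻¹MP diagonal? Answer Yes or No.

Characteristic polynomial: p(s) = s^3 + 6s^2 + 9s = s(s + 3)^2.
s = -3 has algebraic multiplicity 2; rank(M + 3I) = 2, so geometric multiplicity = 1.
Geometric multiplicity < algebraic multiplicity, so M is not diagonalizable.

No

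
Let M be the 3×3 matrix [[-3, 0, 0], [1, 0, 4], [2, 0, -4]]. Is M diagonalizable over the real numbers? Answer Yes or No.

Yes

Characteristic polynomial: p(r) = r^3 + 7r^2 + 12r = r(r + 3)(r + 4).
All 3 eigenvalues are distinct, so M is diagonalizable.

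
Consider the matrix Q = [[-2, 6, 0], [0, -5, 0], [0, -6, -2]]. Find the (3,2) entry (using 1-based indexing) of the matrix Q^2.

42

Characteristic polynomial: λ^3 + 9λ^2 + 24λ + 20 = (λ + 2)^2(λ + 5), so the eigenvalues are -5, -2, -2.
λ=-2: eigenvector (1, 0, -2).
λ=-5: eigenvector (-2, 1, 2).
λ=-2: eigenvector (1, 0, -1).
P = [[1, -2, 1], [0, 1, 0], [-2, 2, -1]], D = diag(-2, -5, -2), P⁻¹ = [[-1, 0, -1], [0, 1, 0], [2, 2, 1]].
Q² = P·diag(4, 25, 4)·P⁻¹ = [[4, -42, 0], [0, 25, 0], [0, 42, 4]].
The requested entry is 42.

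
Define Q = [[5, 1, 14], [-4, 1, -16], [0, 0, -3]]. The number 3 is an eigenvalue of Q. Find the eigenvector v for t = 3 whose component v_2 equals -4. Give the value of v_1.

Q − 3I = [[2, 1, 14], [-4, -2, -16], [0, 0, -6]].
Solving (Q − 3I)v = 0 gives the eigenspace spanned by (2, -4, 0).
With v_2 = -4, v = (2, -4, 0), so v_1 = 2.

2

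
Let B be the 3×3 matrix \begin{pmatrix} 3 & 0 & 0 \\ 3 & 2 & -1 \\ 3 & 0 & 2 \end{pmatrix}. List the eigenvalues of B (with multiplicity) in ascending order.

Characteristic polynomial: p(r) = r^3 - 7r^2 + 16r - 12 = (r - 3)(r - 2)^2.
Roots (with multiplicity): 2, 2, 3.

2, 2, 3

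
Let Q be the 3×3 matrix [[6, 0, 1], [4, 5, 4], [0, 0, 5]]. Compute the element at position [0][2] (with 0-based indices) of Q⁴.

671

Characteristic polynomial: λ^3 - 16λ^2 + 85λ - 150 = (λ - 6)(λ - 5)^2, so the eigenvalues are 5, 5, 6.
λ=5: eigenvector (0, 1, 0).
λ=6: eigenvector (1, 4, 0).
λ=5: eigenvector (-1, 0, 1).
P = [[0, 1, -1], [1, 4, 0], [0, 0, 1]], D = diag(5, 6, 5), P⁻¹ = [[-4, 1, -4], [1, 0, 1], [0, 0, 1]].
Q⁴ = P·diag(625, 1296, 625)·P⁻¹ = [[1296, 0, 671], [2684, 625, 2684], [0, 0, 625]].
The requested entry is 671.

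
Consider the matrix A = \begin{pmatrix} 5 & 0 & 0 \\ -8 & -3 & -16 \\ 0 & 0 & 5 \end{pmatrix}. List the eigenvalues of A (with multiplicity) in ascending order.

Characteristic polynomial: p(λ) = λ^3 - 7λ^2 - 5λ + 75 = (λ - 5)^2(λ + 3).
Roots (with multiplicity): -3, 5, 5.

-3, 5, 5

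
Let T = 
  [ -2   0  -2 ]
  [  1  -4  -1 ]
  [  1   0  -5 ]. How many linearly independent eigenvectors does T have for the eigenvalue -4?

T + 4I = [[2, 0, -2], [1, 0, -1], [1, 0, -1]].
This matrix has rank 1, so its null space has dimension 3 − 1 = 2.

2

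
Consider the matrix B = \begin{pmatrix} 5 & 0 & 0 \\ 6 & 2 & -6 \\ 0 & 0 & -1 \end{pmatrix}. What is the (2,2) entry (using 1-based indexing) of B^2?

4

Characteristic polynomial: s^3 - 6s^2 + 3s + 10 = (s - 5)(s - 2)(s + 1), so the eigenvalues are -1, 2, 5.
s=5: eigenvector (1, 2, 0).
s=2: eigenvector (0, 1, 0).
s=-1: eigenvector (0, 2, 1).
P = [[1, 0, 0], [2, 1, 2], [0, 0, 1]], D = diag(5, 2, -1), P⁻¹ = [[1, 0, 0], [-2, 1, -2], [0, 0, 1]].
B² = P·diag(25, 4, 1)·P⁻¹ = [[25, 0, 0], [42, 4, -6], [0, 0, 1]].
The requested entry is 4.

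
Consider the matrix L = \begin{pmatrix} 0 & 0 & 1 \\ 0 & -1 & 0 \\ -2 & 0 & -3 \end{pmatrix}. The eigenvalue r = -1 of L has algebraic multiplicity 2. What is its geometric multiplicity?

L + 1I = [[1, 0, 1], [0, 0, 0], [-2, 0, -2]].
This matrix has rank 1, so its null space has dimension 3 − 1 = 2.

2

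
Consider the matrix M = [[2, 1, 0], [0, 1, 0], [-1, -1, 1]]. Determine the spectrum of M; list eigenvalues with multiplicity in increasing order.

Characteristic polynomial: p(s) = s^3 - 4s^2 + 5s - 2 = (s - 2)(s - 1)^2.
Roots (with multiplicity): 1, 1, 2.

1, 1, 2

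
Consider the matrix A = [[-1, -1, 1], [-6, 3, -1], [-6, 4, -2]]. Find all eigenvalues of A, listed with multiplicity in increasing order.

Characteristic polynomial: p(t) = t^3 - 3t - 2 = (t - 2)(t + 1)^2.
Roots (with multiplicity): -1, -1, 2.

-1, -1, 2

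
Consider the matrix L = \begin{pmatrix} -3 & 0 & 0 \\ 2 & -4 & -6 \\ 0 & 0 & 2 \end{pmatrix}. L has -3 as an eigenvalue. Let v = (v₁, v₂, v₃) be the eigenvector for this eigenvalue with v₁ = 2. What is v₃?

0

L + 3I = [[0, 0, 0], [2, -1, -6], [0, 0, 5]].
Solving (L + 3I)v = 0 gives the eigenspace spanned by (2, 4, 0).
With v₁ = 2, v = (2, 4, 0), so v₃ = 0.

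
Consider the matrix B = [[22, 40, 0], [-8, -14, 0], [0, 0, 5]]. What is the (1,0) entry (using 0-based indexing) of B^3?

-416

Characteristic polynomial: s^3 - 13s^2 + 52s - 60 = (s - 6)(s - 5)(s - 2), so the eigenvalues are 2, 5, 6.
s=6: eigenvector (5, -2, 0).
s=2: eigenvector (-2, 1, 0).
s=5: eigenvector (0, 0, 1).
P = [[5, -2, 0], [-2, 1, 0], [0, 0, 1]], D = diag(6, 2, 5), P⁻¹ = [[1, 2, 0], [2, 5, 0], [0, 0, 1]].
B³ = P·diag(216, 8, 125)·P⁻¹ = [[1048, 2080, 0], [-416, -824, 0], [0, 0, 125]].
The requested entry is -416.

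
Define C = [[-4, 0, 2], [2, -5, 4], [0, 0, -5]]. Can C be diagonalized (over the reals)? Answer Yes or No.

Characteristic polynomial: p(r) = r^3 + 14r^2 + 65r + 100 = (r + 4)(r + 5)^2.
r = -5 has algebraic multiplicity 2; rank(C + 5I) = 1, so geometric multiplicity = 2.
Every eigenvalue has geometric = algebraic multiplicity, so C is diagonalizable.

Yes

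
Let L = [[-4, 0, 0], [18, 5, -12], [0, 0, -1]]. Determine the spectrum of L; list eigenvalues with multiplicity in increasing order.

-4, -1, 5

Characteristic polynomial: p(r) = r^3 - 21r - 20 = (r - 5)(r + 1)(r + 4).
Roots (with multiplicity): -4, -1, 5.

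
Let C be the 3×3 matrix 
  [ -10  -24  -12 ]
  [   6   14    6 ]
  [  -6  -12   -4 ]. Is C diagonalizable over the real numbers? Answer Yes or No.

Yes

Characteristic polynomial: p(s) = s^3 - 12s + 16 = (s - 2)^2(s + 4).
s = 2 has algebraic multiplicity 2; rank(C − 2I) = 1, so geometric multiplicity = 2.
Every eigenvalue has geometric = algebraic multiplicity, so C is diagonalizable.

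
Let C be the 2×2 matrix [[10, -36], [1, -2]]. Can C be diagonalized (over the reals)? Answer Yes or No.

No

Characteristic polynomial: p(μ) = μ^2 - 8μ + 16 = (μ - 4)^2.
μ = 4 has algebraic multiplicity 2; rank(C − 4I) = 1, so geometric multiplicity = 1.
Geometric multiplicity < algebraic multiplicity, so C is not diagonalizable.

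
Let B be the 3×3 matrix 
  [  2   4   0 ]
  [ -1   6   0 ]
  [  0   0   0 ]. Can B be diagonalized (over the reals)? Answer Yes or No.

Characteristic polynomial: p(r) = r^3 - 8r^2 + 16r = r(r - 4)^2.
r = 4 has algebraic multiplicity 2; rank(B − 4I) = 2, so geometric multiplicity = 1.
Geometric multiplicity < algebraic multiplicity, so B is not diagonalizable.

No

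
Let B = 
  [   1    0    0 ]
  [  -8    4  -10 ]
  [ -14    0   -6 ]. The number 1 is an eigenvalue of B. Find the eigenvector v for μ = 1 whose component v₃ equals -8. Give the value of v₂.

B − 1I = [[0, 0, 0], [-8, 3, -10], [-14, 0, -7]].
Solving (B − 1I)v = 0 gives the eigenspace spanned by (4, -16, -8).
With v₃ = -8, v = (4, -16, -8), so v₂ = -16.

-16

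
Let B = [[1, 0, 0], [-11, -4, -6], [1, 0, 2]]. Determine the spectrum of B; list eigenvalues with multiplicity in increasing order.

Characteristic polynomial: p(t) = t^3 + t^2 - 10t + 8 = (t - 2)(t - 1)(t + 4).
Roots (with multiplicity): -4, 1, 2.

-4, 1, 2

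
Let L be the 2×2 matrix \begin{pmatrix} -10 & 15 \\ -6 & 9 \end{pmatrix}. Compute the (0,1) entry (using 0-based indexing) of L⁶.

-15

Characteristic polynomial: r^2 + r = r(r + 1), so the eigenvalues are -1, 0.
r=-1: eigenvector (-5, -3).
r=0: eigenvector (3, 2).
P = [[-5, 3], [-3, 2]], D = diag(-1, 0), P⁻¹ = [[-2, 3], [-3, 5]].
L⁶ = P·diag(1, 0)·P⁻¹ = [[10, -15], [6, -9]].
The requested entry is -15.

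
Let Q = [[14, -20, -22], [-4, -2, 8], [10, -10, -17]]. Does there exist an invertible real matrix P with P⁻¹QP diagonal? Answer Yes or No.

Yes

Characteristic polynomial: p(λ) = λ^3 + 5λ^2 - 12λ - 36 = (λ - 3)(λ + 2)(λ + 6).
All 3 eigenvalues are distinct, so Q is diagonalizable.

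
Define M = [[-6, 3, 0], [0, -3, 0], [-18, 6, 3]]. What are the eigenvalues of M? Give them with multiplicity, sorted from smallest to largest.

Characteristic polynomial: p(t) = t^3 + 6t^2 - 9t - 54 = (t - 3)(t + 3)(t + 6).
Roots (with multiplicity): -6, -3, 3.

-6, -3, 3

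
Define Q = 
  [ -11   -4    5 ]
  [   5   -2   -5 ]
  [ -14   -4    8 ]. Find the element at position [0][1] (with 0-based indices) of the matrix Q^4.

1280

Characteristic polynomial: λ^3 + 5λ^2 - 12λ - 36 = (λ - 3)(λ + 2)(λ + 6), so the eigenvalues are -6, -2, 3.
λ=3: eigenvector (-1, 1, -2).
λ=-6: eigenvector (1, 0, 1).
λ=-2: eigenvector (-1, 1, -1).
P = [[-1, 1, -1], [1, 0, 1], [-2, 1, -1]], D = diag(3, -6, -2), P⁻¹ = [[1, 0, -1], [1, 1, 0], [-1, 1, 1]].
Q⁴ = P·diag(81, 1296, 16)·P⁻¹ = [[1231, 1280, 65], [65, 16, -65], [1150, 1280, 146]].
The requested entry is 1280.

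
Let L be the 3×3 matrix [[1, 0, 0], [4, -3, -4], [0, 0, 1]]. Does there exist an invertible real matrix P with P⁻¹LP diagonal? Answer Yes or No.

Yes

Characteristic polynomial: p(μ) = μ^3 + μ^2 - 5μ + 3 = (μ - 1)^2(μ + 3).
μ = 1 has algebraic multiplicity 2; rank(L − 1I) = 1, so geometric multiplicity = 2.
Every eigenvalue has geometric = algebraic multiplicity, so L is diagonalizable.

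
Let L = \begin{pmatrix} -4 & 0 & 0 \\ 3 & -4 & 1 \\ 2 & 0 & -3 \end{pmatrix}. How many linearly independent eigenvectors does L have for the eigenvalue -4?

1

L + 4I = [[0, 0, 0], [3, 0, 1], [2, 0, 1]].
This matrix has rank 2, so its null space has dimension 3 − 2 = 1.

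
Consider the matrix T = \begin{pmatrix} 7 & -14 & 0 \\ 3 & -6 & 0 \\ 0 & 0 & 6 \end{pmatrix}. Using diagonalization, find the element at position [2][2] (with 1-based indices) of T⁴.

Characteristic polynomial: μ^3 - 7μ^2 + 6μ = μ(μ - 6)(μ - 1), so the eigenvalues are 0, 1, 6.
μ=1: eigenvector (7, 3, 0).
μ=0: eigenvector (2, 1, 0).
μ=6: eigenvector (0, 0, 1).
P = [[7, 2, 0], [3, 1, 0], [0, 0, 1]], D = diag(1, 0, 6), P⁻¹ = [[1, -2, 0], [-3, 7, 0], [0, 0, 1]].
T⁴ = P·diag(1, 0, 1296)·P⁻¹ = [[7, -14, 0], [3, -6, 0], [0, 0, 1296]].
The requested entry is -6.

-6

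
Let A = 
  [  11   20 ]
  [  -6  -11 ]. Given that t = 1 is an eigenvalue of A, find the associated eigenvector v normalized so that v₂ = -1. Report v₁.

2

A − 1I = [[10, 20], [-6, -12]].
Solving (A − 1I)v = 0 gives the eigenspace spanned by (2, -1).
With v₂ = -1, v = (2, -1), so v₁ = 2.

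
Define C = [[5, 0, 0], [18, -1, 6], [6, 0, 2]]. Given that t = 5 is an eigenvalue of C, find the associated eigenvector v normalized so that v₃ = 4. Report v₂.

C − 5I = [[0, 0, 0], [18, -6, 6], [6, 0, -3]].
Solving (C − 5I)v = 0 gives the eigenspace spanned by (2, 10, 4).
With v₃ = 4, v = (2, 10, 4), so v₂ = 10.

10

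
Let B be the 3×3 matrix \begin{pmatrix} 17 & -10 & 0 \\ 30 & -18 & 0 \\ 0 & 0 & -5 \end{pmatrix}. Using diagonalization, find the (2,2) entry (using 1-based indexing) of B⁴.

Characteristic polynomial: μ^3 + 6μ^2 - μ - 30 = (μ - 2)(μ + 3)(μ + 5), so the eigenvalues are -5, -3, 2.
μ=-3: eigenvector (1, 2, 0).
μ=2: eigenvector (-2, -3, 0).
μ=-5: eigenvector (0, 0, 1).
P = [[1, -2, 0], [2, -3, 0], [0, 0, 1]], D = diag(-3, 2, -5), P⁻¹ = [[-3, 2, 0], [-2, 1, 0], [0, 0, 1]].
B⁴ = P·diag(81, 16, 625)·P⁻¹ = [[-179, 130, 0], [-390, 276, 0], [0, 0, 625]].
The requested entry is 276.

276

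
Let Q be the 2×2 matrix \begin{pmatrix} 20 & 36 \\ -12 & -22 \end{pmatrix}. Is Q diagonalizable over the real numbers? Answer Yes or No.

Characteristic polynomial: p(s) = s^2 + 2s - 8 = (s - 2)(s + 4).
All 2 eigenvalues are distinct, so Q is diagonalizable.

Yes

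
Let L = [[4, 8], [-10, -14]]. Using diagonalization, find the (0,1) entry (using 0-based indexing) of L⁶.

Characteristic polynomial: t^2 + 10t + 24 = (t + 4)(t + 6), so the eigenvalues are -6, -4.
t=-4: eigenvector (1, -1).
t=-6: eigenvector (4, -5).
P = [[1, 4], [-1, -5]], D = diag(-4, -6), P⁻¹ = [[5, 4], [-1, -1]].
L⁶ = P·diag(4096, 46656)·P⁻¹ = [[-166144, -170240], [212800, 216896]].
The requested entry is -170240.

-170240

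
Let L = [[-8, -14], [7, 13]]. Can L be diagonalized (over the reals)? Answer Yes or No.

Characteristic polynomial: p(r) = r^2 - 5r - 6 = (r - 6)(r + 1).
All 2 eigenvalues are distinct, so L is diagonalizable.

Yes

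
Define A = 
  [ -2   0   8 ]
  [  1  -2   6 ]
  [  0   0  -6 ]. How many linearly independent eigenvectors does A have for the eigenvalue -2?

1

A + 2I = [[0, 0, 8], [1, 0, 6], [0, 0, -4]].
This matrix has rank 2, so its null space has dimension 3 − 2 = 1.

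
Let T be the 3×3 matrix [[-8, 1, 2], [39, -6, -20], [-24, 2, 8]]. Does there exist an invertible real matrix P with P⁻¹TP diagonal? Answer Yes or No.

No

Characteristic polynomial: p(λ) = λ^3 + 6λ^2 - 15λ - 100 = (λ - 4)(λ + 5)^2.
λ = -5 has algebraic multiplicity 2; rank(T + 5I) = 2, so geometric multiplicity = 1.
Geometric multiplicity < algebraic multiplicity, so T is not diagonalizable.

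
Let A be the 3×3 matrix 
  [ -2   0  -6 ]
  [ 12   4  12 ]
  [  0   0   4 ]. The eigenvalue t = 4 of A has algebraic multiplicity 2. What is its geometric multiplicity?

A − 4I = [[-6, 0, -6], [12, 0, 12], [0, 0, 0]].
This matrix has rank 1, so its null space has dimension 3 − 1 = 2.

2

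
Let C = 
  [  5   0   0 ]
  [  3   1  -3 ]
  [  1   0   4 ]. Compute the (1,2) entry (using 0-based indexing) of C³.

Characteristic polynomial: t^3 - 10t^2 + 29t - 20 = (t - 5)(t - 4)(t - 1), so the eigenvalues are 1, 4, 5.
t=5: eigenvector (-1, 0, -1).
t=4: eigenvector (0, 1, -1).
t=1: eigenvector (0, 1, 0).
P = [[-1, 0, 0], [0, 1, 1], [-1, -1, 0]], D = diag(5, 4, 1), P⁻¹ = [[-1, 0, 0], [1, 0, -1], [-1, 1, 1]].
C³ = P·diag(125, 64, 1)·P⁻¹ = [[125, 0, 0], [63, 1, -63], [61, 0, 64]].
The requested entry is -63.

-63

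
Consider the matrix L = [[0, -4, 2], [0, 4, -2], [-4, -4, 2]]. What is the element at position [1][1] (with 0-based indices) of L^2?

Characteristic polynomial: λ^3 - 6λ^2 + 8λ = λ(λ - 4)(λ - 2), so the eigenvalues are 0, 2, 4.
λ=0: eigenvector (0, 1, 2).
λ=2: eigenvector (1, -1, -1).
λ=4: eigenvector (1, -1, 0).
P = [[0, 1, 1], [1, -1, -1], [2, -1, 0]], D = diag(0, 2, 4), P⁻¹ = [[1, 1, 0], [2, 2, -1], [-1, -2, 1]].
L² = P·diag(0, 4, 16)·P⁻¹ = [[-8, -24, 12], [8, 24, -12], [-8, -8, 4]].
The requested entry is 24.

24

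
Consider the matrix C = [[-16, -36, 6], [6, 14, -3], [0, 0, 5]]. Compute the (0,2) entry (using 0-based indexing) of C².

42

Characteristic polynomial: s^3 - 3s^2 - 18s + 40 = (s - 5)(s - 2)(s + 4), so the eigenvalues are -4, 2, 5.
s=-4: eigenvector (3, -1, 0).
s=2: eigenvector (-2, 1, 0).
s=5: eigenvector (2, -1, 1).
P = [[3, -2, 2], [-1, 1, -1], [0, 0, 1]], D = diag(-4, 2, 5), P⁻¹ = [[1, 2, 0], [1, 3, 1], [0, 0, 1]].
C² = P·diag(16, 4, 25)·P⁻¹ = [[40, 72, 42], [-12, -20, -21], [0, 0, 25]].
The requested entry is 42.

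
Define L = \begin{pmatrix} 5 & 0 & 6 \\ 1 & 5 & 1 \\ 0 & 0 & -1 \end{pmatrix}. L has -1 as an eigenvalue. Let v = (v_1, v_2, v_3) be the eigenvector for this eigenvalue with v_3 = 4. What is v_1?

L + 1I = [[6, 0, 6], [1, 6, 1], [0, 0, 0]].
Solving (L + 1I)v = 0 gives the eigenspace spanned by (-4, 0, 4).
With v_3 = 4, v = (-4, 0, 4), so v_1 = -4.

-4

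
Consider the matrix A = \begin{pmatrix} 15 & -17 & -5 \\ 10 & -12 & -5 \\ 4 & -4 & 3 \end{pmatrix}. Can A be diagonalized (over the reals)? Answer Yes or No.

Characteristic polynomial: p(t) = t^3 - 6t^2 - t + 30 = (t - 5)(t - 3)(t + 2).
All 3 eigenvalues are distinct, so A is diagonalizable.

Yes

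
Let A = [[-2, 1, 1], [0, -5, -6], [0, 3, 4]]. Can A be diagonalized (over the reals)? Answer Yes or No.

Characteristic polynomial: p(s) = s^3 + 3s^2 - 4 = (s - 1)(s + 2)^2.
s = -2 has algebraic multiplicity 2; rank(A + 2I) = 2, so geometric multiplicity = 1.
Geometric multiplicity < algebraic multiplicity, so A is not diagonalizable.

No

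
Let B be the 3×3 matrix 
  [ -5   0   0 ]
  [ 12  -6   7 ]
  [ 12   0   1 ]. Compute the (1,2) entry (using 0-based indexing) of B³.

217

Characteristic polynomial: s^3 + 10s^2 + 19s - 30 = (s - 1)(s + 5)(s + 6), so the eigenvalues are -6, -5, 1.
s=-5: eigenvector (1, -2, -2).
s=-6: eigenvector (0, 1, 0).
s=1: eigenvector (0, 1, 1).
P = [[1, 0, 0], [-2, 1, 1], [-2, 0, 1]], D = diag(-5, -6, 1), P⁻¹ = [[1, 0, 0], [0, 1, -1], [2, 0, 1]].
B³ = P·diag(-125, -216, 1)·P⁻¹ = [[-125, 0, 0], [252, -216, 217], [252, 0, 1]].
The requested entry is 217.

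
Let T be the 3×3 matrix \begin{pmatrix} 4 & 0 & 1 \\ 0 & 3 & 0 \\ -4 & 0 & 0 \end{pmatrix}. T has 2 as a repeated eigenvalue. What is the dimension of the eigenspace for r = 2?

T − 2I = [[2, 0, 1], [0, 1, 0], [-4, 0, -2]].
This matrix has rank 2, so its null space has dimension 3 − 2 = 1.

1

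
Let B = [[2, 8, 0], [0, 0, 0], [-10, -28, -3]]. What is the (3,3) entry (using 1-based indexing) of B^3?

-27

Characteristic polynomial: μ^3 + μ^2 - 6μ = μ(μ - 2)(μ + 3), so the eigenvalues are -3, 0, 2.
μ=2: eigenvector (1, 0, -2).
μ=0: eigenvector (-4, 1, 4).
μ=-3: eigenvector (0, 0, 1).
P = [[1, -4, 0], [0, 1, 0], [-2, 4, 1]], D = diag(2, 0, -3), P⁻¹ = [[1, 4, 0], [0, 1, 0], [2, 4, 1]].
B³ = P·diag(8, 0, -27)·P⁻¹ = [[8, 32, 0], [0, 0, 0], [-70, -172, -27]].
The requested entry is -27.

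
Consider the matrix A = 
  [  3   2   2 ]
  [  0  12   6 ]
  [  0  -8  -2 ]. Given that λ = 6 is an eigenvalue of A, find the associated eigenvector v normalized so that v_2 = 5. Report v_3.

A − 6I = [[-3, 2, 2], [0, 6, 6], [0, -8, -8]].
Solving (A − 6I)v = 0 gives the eigenspace spanned by (0, 5, -5).
With v_2 = 5, v = (0, 5, -5), so v_3 = -5.

-5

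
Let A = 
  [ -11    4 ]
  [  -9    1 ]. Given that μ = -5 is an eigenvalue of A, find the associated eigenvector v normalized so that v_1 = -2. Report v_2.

A + 5I = [[-6, 4], [-9, 6]].
Solving (A + 5I)v = 0 gives the eigenspace spanned by (-2, -3).
With v_1 = -2, v = (-2, -3), so v_2 = -3.

-3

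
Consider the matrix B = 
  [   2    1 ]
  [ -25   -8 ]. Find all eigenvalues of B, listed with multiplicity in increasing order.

Characteristic polynomial: p(t) = t^2 + 6t + 9 = (t + 3)^2.
Roots (with multiplicity): -3, -3.

-3, -3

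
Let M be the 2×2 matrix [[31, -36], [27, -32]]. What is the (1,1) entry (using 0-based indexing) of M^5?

Characteristic polynomial: μ^2 + μ - 20 = (μ - 4)(μ + 5), so the eigenvalues are -5, 4.
μ=-5: eigenvector (1, 1).
μ=4: eigenvector (4, 3).
P = [[1, 4], [1, 3]], D = diag(-5, 4), P⁻¹ = [[-3, 4], [1, -1]].
M⁵ = P·diag(-3125, 1024)·P⁻¹ = [[13471, -16596], [12447, -15572]].
The requested entry is -15572.

-15572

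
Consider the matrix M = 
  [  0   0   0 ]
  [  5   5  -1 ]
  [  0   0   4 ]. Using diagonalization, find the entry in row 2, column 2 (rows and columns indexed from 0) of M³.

Characteristic polynomial: μ^3 - 9μ^2 + 20μ = μ(μ - 5)(μ - 4), so the eigenvalues are 0, 4, 5.
μ=0: eigenvector (1, -1, 0).
μ=5: eigenvector (0, 1, 0).
μ=4: eigenvector (0, 1, 1).
P = [[1, 0, 0], [-1, 1, 1], [0, 0, 1]], D = diag(0, 5, 4), P⁻¹ = [[1, 0, 0], [1, 1, -1], [0, 0, 1]].
M³ = P·diag(0, 125, 64)·P⁻¹ = [[0, 0, 0], [125, 125, -61], [0, 0, 64]].
The requested entry is 64.

64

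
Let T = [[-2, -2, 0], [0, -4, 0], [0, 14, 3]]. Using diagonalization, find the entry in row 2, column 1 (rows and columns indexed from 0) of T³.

Characteristic polynomial: μ^3 + 3μ^2 - 10μ - 24 = (μ - 3)(μ + 2)(μ + 4), so the eigenvalues are -4, -2, 3.
μ=3: eigenvector (0, 0, 1).
μ=-4: eigenvector (1, 1, -2).
μ=-2: eigenvector (1, 0, 0).
P = [[0, 1, 1], [0, 1, 0], [1, -2, 0]], D = diag(3, -4, -2), P⁻¹ = [[0, 2, 1], [0, 1, 0], [1, -1, 0]].
T³ = P·diag(27, -64, -8)·P⁻¹ = [[-8, -56, 0], [0, -64, 0], [0, 182, 27]].
The requested entry is 182.

182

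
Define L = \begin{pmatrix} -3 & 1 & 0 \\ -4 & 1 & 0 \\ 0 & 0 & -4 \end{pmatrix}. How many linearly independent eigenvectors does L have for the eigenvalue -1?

1

L + 1I = [[-2, 1, 0], [-4, 2, 0], [0, 0, -3]].
This matrix has rank 2, so its null space has dimension 3 − 2 = 1.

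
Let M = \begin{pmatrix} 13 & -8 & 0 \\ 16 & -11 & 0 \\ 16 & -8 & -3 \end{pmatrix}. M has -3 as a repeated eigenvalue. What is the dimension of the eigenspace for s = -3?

M + 3I = [[16, -8, 0], [16, -8, 0], [16, -8, 0]].
This matrix has rank 1, so its null space has dimension 3 − 1 = 2.

2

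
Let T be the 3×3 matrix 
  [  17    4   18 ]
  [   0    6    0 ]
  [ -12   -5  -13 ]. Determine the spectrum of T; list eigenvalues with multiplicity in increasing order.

-1, 5, 6

Characteristic polynomial: p(μ) = μ^3 - 10μ^2 + 19μ + 30 = (μ - 6)(μ - 5)(μ + 1).
Roots (with multiplicity): -1, 5, 6.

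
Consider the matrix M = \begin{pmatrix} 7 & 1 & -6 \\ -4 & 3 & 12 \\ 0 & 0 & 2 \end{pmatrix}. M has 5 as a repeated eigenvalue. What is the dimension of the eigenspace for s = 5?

M − 5I = [[2, 1, -6], [-4, -2, 12], [0, 0, -3]].
This matrix has rank 2, so its null space has dimension 3 − 2 = 1.

1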